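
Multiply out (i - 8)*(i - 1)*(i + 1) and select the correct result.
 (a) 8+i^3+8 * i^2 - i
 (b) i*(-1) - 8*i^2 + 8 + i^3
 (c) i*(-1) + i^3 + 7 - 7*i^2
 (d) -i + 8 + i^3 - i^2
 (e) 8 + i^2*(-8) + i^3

Expanding (i - 8)*(i - 1)*(i + 1):
= i*(-1) - 8*i^2 + 8 + i^3
b) i*(-1) - 8*i^2 + 8 + i^3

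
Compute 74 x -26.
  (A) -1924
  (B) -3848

74 * -26 = -1924
A) -1924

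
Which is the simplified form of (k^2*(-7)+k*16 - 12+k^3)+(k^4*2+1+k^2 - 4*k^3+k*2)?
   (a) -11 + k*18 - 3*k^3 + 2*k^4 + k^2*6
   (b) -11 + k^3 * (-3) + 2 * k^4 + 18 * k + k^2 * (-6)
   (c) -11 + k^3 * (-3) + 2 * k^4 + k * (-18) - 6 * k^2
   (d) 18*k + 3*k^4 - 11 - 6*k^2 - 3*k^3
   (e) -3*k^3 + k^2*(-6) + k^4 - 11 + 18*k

Adding the polynomials and combining like terms:
(k^2*(-7) + k*16 - 12 + k^3) + (k^4*2 + 1 + k^2 - 4*k^3 + k*2)
= -11 + k^3 * (-3) + 2 * k^4 + 18 * k + k^2 * (-6)
b) -11 + k^3 * (-3) + 2 * k^4 + 18 * k + k^2 * (-6)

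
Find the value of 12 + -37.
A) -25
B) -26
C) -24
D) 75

12 + -37 = -25
A) -25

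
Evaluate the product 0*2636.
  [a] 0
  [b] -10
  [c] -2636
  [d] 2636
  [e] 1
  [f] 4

0 * 2636 = 0
a) 0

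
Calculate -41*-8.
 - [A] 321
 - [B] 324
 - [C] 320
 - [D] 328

-41 * -8 = 328
D) 328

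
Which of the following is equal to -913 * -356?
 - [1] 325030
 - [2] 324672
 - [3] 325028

-913 * -356 = 325028
3) 325028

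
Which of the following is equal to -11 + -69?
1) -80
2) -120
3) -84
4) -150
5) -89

-11 + -69 = -80
1) -80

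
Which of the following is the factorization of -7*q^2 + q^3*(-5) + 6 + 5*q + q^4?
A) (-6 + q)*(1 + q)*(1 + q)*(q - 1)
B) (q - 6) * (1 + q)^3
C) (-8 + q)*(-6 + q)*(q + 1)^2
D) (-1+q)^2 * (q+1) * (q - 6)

We need to factor -7*q^2 + q^3*(-5) + 6 + 5*q + q^4.
The factored form is (-6 + q)*(1 + q)*(1 + q)*(q - 1).
A) (-6 + q)*(1 + q)*(1 + q)*(q - 1)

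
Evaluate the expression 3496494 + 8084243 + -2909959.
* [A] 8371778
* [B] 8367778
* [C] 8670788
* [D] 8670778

First: 3496494 + 8084243 = 11580737
Then: 11580737 + -2909959 = 8670778
D) 8670778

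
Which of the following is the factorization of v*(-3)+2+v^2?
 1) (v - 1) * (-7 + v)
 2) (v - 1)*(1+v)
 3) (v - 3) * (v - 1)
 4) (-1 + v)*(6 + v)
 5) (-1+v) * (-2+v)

We need to factor v*(-3)+2+v^2.
The factored form is (-1+v) * (-2+v).
5) (-1+v) * (-2+v)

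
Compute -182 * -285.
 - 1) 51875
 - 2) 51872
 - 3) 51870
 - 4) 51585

-182 * -285 = 51870
3) 51870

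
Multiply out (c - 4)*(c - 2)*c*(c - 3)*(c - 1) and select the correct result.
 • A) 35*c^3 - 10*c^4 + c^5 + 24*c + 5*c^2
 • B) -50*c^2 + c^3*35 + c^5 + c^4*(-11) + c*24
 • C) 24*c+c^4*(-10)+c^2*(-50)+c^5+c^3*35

Expanding (c - 4)*(c - 2)*c*(c - 3)*(c - 1):
= 24*c+c^4*(-10)+c^2*(-50)+c^5+c^3*35
C) 24*c+c^4*(-10)+c^2*(-50)+c^5+c^3*35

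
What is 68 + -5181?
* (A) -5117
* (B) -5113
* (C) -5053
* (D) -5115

68 + -5181 = -5113
B) -5113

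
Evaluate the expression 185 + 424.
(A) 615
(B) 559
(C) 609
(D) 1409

185 + 424 = 609
C) 609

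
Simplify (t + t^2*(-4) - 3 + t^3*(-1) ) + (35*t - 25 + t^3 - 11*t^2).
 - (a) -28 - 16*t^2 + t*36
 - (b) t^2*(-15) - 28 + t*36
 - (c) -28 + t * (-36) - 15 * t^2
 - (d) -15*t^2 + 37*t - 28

Adding the polynomials and combining like terms:
(t + t^2*(-4) - 3 + t^3*(-1)) + (35*t - 25 + t^3 - 11*t^2)
= t^2*(-15) - 28 + t*36
b) t^2*(-15) - 28 + t*36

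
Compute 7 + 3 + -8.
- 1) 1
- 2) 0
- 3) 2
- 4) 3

First: 7 + 3 = 10
Then: 10 + -8 = 2
3) 2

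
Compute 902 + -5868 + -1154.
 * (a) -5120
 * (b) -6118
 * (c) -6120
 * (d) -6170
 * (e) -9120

First: 902 + -5868 = -4966
Then: -4966 + -1154 = -6120
c) -6120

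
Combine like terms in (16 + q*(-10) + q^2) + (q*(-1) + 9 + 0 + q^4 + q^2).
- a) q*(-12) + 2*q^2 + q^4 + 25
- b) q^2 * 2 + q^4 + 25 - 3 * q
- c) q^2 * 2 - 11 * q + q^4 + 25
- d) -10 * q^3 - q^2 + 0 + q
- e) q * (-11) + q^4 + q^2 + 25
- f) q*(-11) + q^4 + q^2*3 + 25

Adding the polynomials and combining like terms:
(16 + q*(-10) + q^2) + (q*(-1) + 9 + 0 + q^4 + q^2)
= q^2 * 2 - 11 * q + q^4 + 25
c) q^2 * 2 - 11 * q + q^4 + 25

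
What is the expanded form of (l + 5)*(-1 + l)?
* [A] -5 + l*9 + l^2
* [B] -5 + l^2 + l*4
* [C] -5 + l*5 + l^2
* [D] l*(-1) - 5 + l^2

Expanding (l + 5)*(-1 + l):
= -5 + l^2 + l*4
B) -5 + l^2 + l*4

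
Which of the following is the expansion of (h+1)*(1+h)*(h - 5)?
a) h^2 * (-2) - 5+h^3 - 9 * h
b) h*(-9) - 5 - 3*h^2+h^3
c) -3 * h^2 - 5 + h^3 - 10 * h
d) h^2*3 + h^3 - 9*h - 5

Expanding (h+1)*(1+h)*(h - 5):
= h*(-9) - 5 - 3*h^2+h^3
b) h*(-9) - 5 - 3*h^2+h^3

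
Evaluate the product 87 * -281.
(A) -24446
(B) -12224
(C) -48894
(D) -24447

87 * -281 = -24447
D) -24447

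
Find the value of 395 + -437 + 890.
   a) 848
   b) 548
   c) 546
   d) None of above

First: 395 + -437 = -42
Then: -42 + 890 = 848
a) 848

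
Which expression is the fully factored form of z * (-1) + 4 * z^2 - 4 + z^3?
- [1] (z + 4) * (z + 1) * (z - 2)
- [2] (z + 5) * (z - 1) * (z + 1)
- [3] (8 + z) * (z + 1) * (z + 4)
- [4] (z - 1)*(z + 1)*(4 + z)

We need to factor z * (-1) + 4 * z^2 - 4 + z^3.
The factored form is (z - 1)*(z + 1)*(4 + z).
4) (z - 1)*(z + 1)*(4 + z)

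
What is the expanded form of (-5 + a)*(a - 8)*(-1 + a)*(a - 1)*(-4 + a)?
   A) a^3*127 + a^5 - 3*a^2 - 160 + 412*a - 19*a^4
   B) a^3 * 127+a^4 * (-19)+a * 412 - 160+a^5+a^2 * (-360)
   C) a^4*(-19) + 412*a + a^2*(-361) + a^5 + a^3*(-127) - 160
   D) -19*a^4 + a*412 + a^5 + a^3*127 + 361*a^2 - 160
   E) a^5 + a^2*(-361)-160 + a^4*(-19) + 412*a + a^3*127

Expanding (-5 + a)*(a - 8)*(-1 + a)*(a - 1)*(-4 + a):
= a^5 + a^2*(-361)-160 + a^4*(-19) + 412*a + a^3*127
E) a^5 + a^2*(-361)-160 + a^4*(-19) + 412*a + a^3*127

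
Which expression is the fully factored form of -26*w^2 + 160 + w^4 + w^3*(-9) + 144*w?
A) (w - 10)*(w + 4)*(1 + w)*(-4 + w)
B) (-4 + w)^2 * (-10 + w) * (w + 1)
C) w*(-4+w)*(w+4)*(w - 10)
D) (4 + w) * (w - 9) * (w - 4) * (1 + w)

We need to factor -26*w^2 + 160 + w^4 + w^3*(-9) + 144*w.
The factored form is (w - 10)*(w + 4)*(1 + w)*(-4 + w).
A) (w - 10)*(w + 4)*(1 + w)*(-4 + w)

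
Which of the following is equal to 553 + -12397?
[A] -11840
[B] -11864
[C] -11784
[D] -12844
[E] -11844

553 + -12397 = -11844
E) -11844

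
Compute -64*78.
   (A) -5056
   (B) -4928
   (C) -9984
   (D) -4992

-64 * 78 = -4992
D) -4992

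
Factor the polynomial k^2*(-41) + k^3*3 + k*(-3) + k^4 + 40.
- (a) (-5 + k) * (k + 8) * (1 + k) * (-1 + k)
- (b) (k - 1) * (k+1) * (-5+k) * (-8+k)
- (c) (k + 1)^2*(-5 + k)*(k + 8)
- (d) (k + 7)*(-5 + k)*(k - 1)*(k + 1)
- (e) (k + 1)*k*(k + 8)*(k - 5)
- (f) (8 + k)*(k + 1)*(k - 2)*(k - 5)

We need to factor k^2*(-41) + k^3*3 + k*(-3) + k^4 + 40.
The factored form is (-5 + k) * (k + 8) * (1 + k) * (-1 + k).
a) (-5 + k) * (k + 8) * (1 + k) * (-1 + k)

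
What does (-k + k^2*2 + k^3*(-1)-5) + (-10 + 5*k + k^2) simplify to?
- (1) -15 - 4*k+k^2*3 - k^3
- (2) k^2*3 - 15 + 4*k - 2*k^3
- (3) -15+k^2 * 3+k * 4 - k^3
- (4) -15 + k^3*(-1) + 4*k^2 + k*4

Adding the polynomials and combining like terms:
(-k + k^2*2 + k^3*(-1) - 5) + (-10 + 5*k + k^2)
= -15+k^2 * 3+k * 4 - k^3
3) -15+k^2 * 3+k * 4 - k^3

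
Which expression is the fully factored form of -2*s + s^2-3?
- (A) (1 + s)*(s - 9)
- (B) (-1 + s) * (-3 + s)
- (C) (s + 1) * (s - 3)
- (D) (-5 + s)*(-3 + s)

We need to factor -2*s + s^2-3.
The factored form is (s + 1) * (s - 3).
C) (s + 1) * (s - 3)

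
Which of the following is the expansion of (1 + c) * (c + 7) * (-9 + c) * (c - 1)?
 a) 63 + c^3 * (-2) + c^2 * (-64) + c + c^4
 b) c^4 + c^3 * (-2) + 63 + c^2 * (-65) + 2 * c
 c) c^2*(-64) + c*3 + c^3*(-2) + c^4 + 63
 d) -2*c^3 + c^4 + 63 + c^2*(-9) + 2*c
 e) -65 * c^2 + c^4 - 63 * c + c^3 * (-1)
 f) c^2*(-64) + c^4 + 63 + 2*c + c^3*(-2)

Expanding (1 + c) * (c + 7) * (-9 + c) * (c - 1):
= c^2*(-64) + c^4 + 63 + 2*c + c^3*(-2)
f) c^2*(-64) + c^4 + 63 + 2*c + c^3*(-2)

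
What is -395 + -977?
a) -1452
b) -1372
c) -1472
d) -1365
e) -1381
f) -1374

-395 + -977 = -1372
b) -1372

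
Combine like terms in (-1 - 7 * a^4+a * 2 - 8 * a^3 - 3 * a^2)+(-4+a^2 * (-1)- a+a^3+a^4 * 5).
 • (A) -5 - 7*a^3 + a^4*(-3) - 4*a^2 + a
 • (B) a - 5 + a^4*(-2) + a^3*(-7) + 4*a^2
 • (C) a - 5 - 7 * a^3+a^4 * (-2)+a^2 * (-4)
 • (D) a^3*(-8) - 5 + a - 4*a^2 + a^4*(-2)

Adding the polynomials and combining like terms:
(-1 - 7*a^4 + a*2 - 8*a^3 - 3*a^2) + (-4 + a^2*(-1) - a + a^3 + a^4*5)
= a - 5 - 7 * a^3+a^4 * (-2)+a^2 * (-4)
C) a - 5 - 7 * a^3+a^4 * (-2)+a^2 * (-4)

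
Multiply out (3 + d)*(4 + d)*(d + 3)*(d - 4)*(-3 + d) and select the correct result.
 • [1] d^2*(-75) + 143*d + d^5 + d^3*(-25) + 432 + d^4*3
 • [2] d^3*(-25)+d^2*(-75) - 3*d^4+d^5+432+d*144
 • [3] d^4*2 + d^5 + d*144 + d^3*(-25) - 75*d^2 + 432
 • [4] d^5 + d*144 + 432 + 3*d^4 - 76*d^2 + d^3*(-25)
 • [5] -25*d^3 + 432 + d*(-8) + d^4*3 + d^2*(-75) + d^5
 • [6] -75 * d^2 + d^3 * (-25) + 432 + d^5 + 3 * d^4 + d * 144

Expanding (3 + d)*(4 + d)*(d + 3)*(d - 4)*(-3 + d):
= -75 * d^2 + d^3 * (-25) + 432 + d^5 + 3 * d^4 + d * 144
6) -75 * d^2 + d^3 * (-25) + 432 + d^5 + 3 * d^4 + d * 144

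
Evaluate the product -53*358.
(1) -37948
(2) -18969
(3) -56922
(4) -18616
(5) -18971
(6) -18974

-53 * 358 = -18974
6) -18974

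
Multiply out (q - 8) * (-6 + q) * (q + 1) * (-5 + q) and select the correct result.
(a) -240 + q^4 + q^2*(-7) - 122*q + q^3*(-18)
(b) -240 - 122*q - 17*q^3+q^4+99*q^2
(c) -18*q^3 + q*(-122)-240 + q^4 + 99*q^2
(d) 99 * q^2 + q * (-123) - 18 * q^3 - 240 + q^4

Expanding (q - 8) * (-6 + q) * (q + 1) * (-5 + q):
= -18*q^3 + q*(-122)-240 + q^4 + 99*q^2
c) -18*q^3 + q*(-122)-240 + q^4 + 99*q^2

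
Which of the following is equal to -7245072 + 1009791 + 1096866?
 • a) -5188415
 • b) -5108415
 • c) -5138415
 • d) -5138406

First: -7245072 + 1009791 = -6235281
Then: -6235281 + 1096866 = -5138415
c) -5138415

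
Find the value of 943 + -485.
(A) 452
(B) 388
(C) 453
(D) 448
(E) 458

943 + -485 = 458
E) 458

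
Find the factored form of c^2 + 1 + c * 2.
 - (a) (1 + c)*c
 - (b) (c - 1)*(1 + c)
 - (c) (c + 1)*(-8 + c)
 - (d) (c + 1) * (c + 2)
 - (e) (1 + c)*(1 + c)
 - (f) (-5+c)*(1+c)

We need to factor c^2 + 1 + c * 2.
The factored form is (1 + c)*(1 + c).
e) (1 + c)*(1 + c)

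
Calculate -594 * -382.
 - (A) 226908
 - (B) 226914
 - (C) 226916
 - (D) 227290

-594 * -382 = 226908
A) 226908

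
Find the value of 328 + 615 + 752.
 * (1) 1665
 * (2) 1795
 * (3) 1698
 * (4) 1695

First: 328 + 615 = 943
Then: 943 + 752 = 1695
4) 1695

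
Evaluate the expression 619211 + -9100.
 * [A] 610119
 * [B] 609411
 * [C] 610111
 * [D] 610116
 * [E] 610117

619211 + -9100 = 610111
C) 610111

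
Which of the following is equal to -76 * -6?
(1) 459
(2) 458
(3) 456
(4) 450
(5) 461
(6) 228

-76 * -6 = 456
3) 456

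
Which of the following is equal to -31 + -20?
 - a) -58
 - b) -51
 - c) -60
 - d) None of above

-31 + -20 = -51
b) -51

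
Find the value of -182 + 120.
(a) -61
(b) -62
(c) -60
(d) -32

-182 + 120 = -62
b) -62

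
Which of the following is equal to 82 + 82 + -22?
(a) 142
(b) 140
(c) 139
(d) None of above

First: 82 + 82 = 164
Then: 164 + -22 = 142
a) 142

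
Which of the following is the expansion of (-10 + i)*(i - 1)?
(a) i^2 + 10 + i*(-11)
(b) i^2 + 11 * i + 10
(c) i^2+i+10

Expanding (-10 + i)*(i - 1):
= i^2 + 10 + i*(-11)
a) i^2 + 10 + i*(-11)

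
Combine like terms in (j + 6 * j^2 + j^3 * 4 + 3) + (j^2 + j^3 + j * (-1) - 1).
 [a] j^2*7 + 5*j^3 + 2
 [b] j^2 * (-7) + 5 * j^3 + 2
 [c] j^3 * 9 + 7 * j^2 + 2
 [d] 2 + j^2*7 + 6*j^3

Adding the polynomials and combining like terms:
(j + 6*j^2 + j^3*4 + 3) + (j^2 + j^3 + j*(-1) - 1)
= j^2*7 + 5*j^3 + 2
a) j^2*7 + 5*j^3 + 2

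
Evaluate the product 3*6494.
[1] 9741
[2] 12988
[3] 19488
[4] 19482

3 * 6494 = 19482
4) 19482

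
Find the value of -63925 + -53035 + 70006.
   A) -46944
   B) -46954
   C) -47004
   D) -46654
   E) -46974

First: -63925 + -53035 = -116960
Then: -116960 + 70006 = -46954
B) -46954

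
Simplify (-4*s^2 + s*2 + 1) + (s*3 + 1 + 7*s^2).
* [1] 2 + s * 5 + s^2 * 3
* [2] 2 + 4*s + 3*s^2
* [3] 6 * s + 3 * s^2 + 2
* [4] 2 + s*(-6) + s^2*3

Adding the polynomials and combining like terms:
(-4*s^2 + s*2 + 1) + (s*3 + 1 + 7*s^2)
= 2 + s * 5 + s^2 * 3
1) 2 + s * 5 + s^2 * 3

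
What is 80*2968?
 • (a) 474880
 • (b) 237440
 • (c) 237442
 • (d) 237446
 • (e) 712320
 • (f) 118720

80 * 2968 = 237440
b) 237440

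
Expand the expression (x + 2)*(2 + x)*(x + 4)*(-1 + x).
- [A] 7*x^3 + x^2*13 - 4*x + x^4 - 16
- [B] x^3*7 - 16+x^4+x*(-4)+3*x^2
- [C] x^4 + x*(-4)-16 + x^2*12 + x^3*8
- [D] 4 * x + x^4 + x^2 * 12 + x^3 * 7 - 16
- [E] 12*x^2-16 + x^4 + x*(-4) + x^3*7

Expanding (x + 2)*(2 + x)*(x + 4)*(-1 + x):
= 12*x^2-16 + x^4 + x*(-4) + x^3*7
E) 12*x^2-16 + x^4 + x*(-4) + x^3*7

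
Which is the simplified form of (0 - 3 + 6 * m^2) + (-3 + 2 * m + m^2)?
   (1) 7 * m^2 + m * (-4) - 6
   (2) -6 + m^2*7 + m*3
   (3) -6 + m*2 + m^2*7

Adding the polynomials and combining like terms:
(0 - 3 + 6*m^2) + (-3 + 2*m + m^2)
= -6 + m*2 + m^2*7
3) -6 + m*2 + m^2*7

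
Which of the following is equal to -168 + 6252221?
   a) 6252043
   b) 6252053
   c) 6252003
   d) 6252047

-168 + 6252221 = 6252053
b) 6252053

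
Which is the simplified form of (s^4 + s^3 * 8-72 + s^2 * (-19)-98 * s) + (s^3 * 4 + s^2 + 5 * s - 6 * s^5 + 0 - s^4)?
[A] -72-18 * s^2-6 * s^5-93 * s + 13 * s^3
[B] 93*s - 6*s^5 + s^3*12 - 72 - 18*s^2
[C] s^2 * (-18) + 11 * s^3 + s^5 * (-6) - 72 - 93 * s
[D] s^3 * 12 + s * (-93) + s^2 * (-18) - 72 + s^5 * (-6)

Adding the polynomials and combining like terms:
(s^4 + s^3*8 - 72 + s^2*(-19) - 98*s) + (s^3*4 + s^2 + 5*s - 6*s^5 + 0 - s^4)
= s^3 * 12 + s * (-93) + s^2 * (-18) - 72 + s^5 * (-6)
D) s^3 * 12 + s * (-93) + s^2 * (-18) - 72 + s^5 * (-6)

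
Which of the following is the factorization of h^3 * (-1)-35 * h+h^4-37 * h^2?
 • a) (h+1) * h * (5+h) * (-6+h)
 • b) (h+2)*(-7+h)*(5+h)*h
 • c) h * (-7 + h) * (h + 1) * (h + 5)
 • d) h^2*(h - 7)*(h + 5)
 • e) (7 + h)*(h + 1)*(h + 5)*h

We need to factor h^3 * (-1)-35 * h+h^4-37 * h^2.
The factored form is h * (-7 + h) * (h + 1) * (h + 5).
c) h * (-7 + h) * (h + 1) * (h + 5)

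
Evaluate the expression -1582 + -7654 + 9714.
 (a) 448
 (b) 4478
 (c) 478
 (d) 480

First: -1582 + -7654 = -9236
Then: -9236 + 9714 = 478
c) 478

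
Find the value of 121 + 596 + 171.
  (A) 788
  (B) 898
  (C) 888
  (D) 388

First: 121 + 596 = 717
Then: 717 + 171 = 888
C) 888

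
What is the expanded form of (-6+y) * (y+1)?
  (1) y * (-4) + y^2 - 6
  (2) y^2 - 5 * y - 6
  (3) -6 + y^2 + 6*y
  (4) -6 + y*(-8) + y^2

Expanding (-6+y) * (y+1):
= y^2 - 5 * y - 6
2) y^2 - 5 * y - 6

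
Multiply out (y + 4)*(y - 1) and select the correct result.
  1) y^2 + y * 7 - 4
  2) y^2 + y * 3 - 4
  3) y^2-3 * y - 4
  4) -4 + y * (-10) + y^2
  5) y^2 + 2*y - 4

Expanding (y + 4)*(y - 1):
= y^2 + y * 3 - 4
2) y^2 + y * 3 - 4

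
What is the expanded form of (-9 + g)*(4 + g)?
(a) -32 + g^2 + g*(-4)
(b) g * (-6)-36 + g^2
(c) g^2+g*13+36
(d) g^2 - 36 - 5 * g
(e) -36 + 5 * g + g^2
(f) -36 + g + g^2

Expanding (-9 + g)*(4 + g):
= g^2 - 36 - 5 * g
d) g^2 - 36 - 5 * g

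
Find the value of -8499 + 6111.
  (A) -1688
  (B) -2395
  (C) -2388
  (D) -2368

-8499 + 6111 = -2388
C) -2388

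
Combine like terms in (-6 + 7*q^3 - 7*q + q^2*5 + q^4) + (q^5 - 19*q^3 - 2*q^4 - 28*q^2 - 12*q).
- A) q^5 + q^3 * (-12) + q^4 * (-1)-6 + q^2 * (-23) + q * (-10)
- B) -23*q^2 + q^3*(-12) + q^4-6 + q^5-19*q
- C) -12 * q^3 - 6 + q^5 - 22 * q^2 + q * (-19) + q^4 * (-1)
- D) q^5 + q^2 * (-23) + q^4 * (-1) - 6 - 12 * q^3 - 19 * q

Adding the polynomials and combining like terms:
(-6 + 7*q^3 - 7*q + q^2*5 + q^4) + (q^5 - 19*q^3 - 2*q^4 - 28*q^2 - 12*q)
= q^5 + q^2 * (-23) + q^4 * (-1) - 6 - 12 * q^3 - 19 * q
D) q^5 + q^2 * (-23) + q^4 * (-1) - 6 - 12 * q^3 - 19 * q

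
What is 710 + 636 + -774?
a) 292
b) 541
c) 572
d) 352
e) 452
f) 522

First: 710 + 636 = 1346
Then: 1346 + -774 = 572
c) 572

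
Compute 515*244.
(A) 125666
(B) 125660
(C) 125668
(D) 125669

515 * 244 = 125660
B) 125660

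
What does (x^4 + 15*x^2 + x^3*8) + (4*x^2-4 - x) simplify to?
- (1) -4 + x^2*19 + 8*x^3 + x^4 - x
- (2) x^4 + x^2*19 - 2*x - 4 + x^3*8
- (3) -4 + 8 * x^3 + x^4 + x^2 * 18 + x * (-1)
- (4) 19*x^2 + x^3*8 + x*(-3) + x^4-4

Adding the polynomials and combining like terms:
(x^4 + 15*x^2 + x^3*8) + (4*x^2 - 4 - x)
= -4 + x^2*19 + 8*x^3 + x^4 - x
1) -4 + x^2*19 + 8*x^3 + x^4 - x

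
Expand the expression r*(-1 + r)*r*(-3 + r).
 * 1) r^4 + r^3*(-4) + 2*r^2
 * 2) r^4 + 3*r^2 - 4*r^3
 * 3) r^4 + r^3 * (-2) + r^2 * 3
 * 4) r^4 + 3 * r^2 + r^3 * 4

Expanding r*(-1 + r)*r*(-3 + r):
= r^4 + 3*r^2 - 4*r^3
2) r^4 + 3*r^2 - 4*r^3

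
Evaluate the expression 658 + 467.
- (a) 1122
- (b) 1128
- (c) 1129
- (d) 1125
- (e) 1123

658 + 467 = 1125
d) 1125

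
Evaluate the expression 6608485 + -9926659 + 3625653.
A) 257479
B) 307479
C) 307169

First: 6608485 + -9926659 = -3318174
Then: -3318174 + 3625653 = 307479
B) 307479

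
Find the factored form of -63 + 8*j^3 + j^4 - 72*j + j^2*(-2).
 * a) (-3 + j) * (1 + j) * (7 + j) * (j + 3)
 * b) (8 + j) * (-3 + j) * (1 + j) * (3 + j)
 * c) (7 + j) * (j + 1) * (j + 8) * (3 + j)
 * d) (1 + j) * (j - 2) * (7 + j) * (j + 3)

We need to factor -63 + 8*j^3 + j^4 - 72*j + j^2*(-2).
The factored form is (-3 + j) * (1 + j) * (7 + j) * (j + 3).
a) (-3 + j) * (1 + j) * (7 + j) * (j + 3)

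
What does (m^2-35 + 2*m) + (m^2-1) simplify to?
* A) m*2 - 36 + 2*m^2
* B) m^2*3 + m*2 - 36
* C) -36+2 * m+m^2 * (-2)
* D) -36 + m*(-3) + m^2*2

Adding the polynomials and combining like terms:
(m^2 - 35 + 2*m) + (m^2 - 1)
= m*2 - 36 + 2*m^2
A) m*2 - 36 + 2*m^2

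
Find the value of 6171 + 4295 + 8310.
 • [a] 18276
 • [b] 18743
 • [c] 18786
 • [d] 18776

First: 6171 + 4295 = 10466
Then: 10466 + 8310 = 18776
d) 18776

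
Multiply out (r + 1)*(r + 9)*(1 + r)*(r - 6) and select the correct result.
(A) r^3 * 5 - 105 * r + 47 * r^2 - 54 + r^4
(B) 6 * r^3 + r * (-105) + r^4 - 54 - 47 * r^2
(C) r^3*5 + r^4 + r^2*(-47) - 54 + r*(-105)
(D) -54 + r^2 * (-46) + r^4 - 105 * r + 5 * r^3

Expanding (r + 1)*(r + 9)*(1 + r)*(r - 6):
= r^3*5 + r^4 + r^2*(-47) - 54 + r*(-105)
C) r^3*5 + r^4 + r^2*(-47) - 54 + r*(-105)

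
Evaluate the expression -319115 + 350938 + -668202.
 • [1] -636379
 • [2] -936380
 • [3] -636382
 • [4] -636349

First: -319115 + 350938 = 31823
Then: 31823 + -668202 = -636379
1) -636379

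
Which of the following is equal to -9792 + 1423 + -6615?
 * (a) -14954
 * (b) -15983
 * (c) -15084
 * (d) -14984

First: -9792 + 1423 = -8369
Then: -8369 + -6615 = -14984
d) -14984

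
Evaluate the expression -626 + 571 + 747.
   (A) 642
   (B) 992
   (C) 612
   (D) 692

First: -626 + 571 = -55
Then: -55 + 747 = 692
D) 692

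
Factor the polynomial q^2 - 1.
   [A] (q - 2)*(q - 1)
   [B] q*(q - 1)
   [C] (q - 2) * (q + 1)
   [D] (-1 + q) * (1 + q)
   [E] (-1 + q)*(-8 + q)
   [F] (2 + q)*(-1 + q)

We need to factor q^2 - 1.
The factored form is (-1 + q) * (1 + q).
D) (-1 + q) * (1 + q)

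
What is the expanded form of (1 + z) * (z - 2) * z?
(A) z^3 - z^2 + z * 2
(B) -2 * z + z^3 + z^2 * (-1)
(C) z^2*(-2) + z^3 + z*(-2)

Expanding (1 + z) * (z - 2) * z:
= -2 * z + z^3 + z^2 * (-1)
B) -2 * z + z^3 + z^2 * (-1)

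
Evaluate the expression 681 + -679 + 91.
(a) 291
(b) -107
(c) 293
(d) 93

First: 681 + -679 = 2
Then: 2 + 91 = 93
d) 93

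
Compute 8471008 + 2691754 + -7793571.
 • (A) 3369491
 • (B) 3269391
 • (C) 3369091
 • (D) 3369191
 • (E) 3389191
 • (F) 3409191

First: 8471008 + 2691754 = 11162762
Then: 11162762 + -7793571 = 3369191
D) 3369191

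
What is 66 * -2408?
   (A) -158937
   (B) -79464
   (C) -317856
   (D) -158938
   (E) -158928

66 * -2408 = -158928
E) -158928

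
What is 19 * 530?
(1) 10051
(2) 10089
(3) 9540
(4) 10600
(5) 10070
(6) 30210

19 * 530 = 10070
5) 10070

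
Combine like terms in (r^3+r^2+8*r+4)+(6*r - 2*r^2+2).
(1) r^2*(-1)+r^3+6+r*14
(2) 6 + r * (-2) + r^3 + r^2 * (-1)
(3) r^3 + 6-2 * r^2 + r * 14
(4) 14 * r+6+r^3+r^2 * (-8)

Adding the polynomials and combining like terms:
(r^3 + r^2 + 8*r + 4) + (6*r - 2*r^2 + 2)
= r^2*(-1)+r^3+6+r*14
1) r^2*(-1)+r^3+6+r*14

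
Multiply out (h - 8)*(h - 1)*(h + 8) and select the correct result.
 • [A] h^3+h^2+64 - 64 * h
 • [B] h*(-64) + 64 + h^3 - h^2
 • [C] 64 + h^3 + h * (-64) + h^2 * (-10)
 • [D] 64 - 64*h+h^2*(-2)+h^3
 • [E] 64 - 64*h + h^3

Expanding (h - 8)*(h - 1)*(h + 8):
= h*(-64) + 64 + h^3 - h^2
B) h*(-64) + 64 + h^3 - h^2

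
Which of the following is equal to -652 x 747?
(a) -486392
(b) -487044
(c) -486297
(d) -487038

-652 * 747 = -487044
b) -487044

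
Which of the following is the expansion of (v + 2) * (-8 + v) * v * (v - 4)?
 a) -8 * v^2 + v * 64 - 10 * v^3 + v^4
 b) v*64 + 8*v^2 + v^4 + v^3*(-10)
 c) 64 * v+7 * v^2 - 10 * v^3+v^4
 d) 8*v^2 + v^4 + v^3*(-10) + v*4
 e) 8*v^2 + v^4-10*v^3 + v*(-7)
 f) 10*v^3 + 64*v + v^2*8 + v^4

Expanding (v + 2) * (-8 + v) * v * (v - 4):
= v*64 + 8*v^2 + v^4 + v^3*(-10)
b) v*64 + 8*v^2 + v^4 + v^3*(-10)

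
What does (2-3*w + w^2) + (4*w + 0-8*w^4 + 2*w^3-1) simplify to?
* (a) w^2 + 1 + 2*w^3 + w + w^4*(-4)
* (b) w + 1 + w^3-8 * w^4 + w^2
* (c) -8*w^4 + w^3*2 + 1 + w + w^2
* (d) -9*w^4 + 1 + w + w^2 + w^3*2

Adding the polynomials and combining like terms:
(2 - 3*w + w^2) + (4*w + 0 - 8*w^4 + 2*w^3 - 1)
= -8*w^4 + w^3*2 + 1 + w + w^2
c) -8*w^4 + w^3*2 + 1 + w + w^2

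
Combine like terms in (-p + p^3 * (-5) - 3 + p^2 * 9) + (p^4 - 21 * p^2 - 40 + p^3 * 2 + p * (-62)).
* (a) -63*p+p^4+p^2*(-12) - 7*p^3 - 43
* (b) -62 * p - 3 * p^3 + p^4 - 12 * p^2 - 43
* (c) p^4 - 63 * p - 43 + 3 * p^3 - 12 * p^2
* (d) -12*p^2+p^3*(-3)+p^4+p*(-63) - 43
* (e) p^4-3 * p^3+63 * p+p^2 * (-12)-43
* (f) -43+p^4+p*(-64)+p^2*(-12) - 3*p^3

Adding the polynomials and combining like terms:
(-p + p^3*(-5) - 3 + p^2*9) + (p^4 - 21*p^2 - 40 + p^3*2 + p*(-62))
= -12*p^2+p^3*(-3)+p^4+p*(-63) - 43
d) -12*p^2+p^3*(-3)+p^4+p*(-63) - 43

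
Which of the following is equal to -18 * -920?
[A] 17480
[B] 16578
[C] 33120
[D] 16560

-18 * -920 = 16560
D) 16560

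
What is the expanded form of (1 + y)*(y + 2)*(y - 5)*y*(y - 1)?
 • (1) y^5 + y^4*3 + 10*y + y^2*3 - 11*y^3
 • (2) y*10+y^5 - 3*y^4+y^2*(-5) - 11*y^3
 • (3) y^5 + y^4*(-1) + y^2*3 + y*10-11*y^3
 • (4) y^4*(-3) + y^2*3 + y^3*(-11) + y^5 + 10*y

Expanding (1 + y)*(y + 2)*(y - 5)*y*(y - 1):
= y^4*(-3) + y^2*3 + y^3*(-11) + y^5 + 10*y
4) y^4*(-3) + y^2*3 + y^3*(-11) + y^5 + 10*y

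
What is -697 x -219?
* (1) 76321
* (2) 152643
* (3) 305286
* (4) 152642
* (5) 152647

-697 * -219 = 152643
2) 152643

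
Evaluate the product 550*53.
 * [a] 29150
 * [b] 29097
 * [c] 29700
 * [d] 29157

550 * 53 = 29150
a) 29150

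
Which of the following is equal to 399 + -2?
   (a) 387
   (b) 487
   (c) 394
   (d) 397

399 + -2 = 397
d) 397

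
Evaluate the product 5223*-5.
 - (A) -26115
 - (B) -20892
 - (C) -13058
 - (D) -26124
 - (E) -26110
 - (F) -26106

5223 * -5 = -26115
A) -26115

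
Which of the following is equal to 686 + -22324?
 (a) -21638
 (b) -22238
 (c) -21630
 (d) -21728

686 + -22324 = -21638
a) -21638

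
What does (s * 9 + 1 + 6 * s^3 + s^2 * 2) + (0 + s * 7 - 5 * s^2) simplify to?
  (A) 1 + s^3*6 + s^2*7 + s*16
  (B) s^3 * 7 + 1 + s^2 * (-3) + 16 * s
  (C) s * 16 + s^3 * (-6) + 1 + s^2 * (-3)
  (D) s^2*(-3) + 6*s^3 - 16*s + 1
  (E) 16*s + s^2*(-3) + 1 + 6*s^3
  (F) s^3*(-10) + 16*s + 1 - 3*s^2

Adding the polynomials and combining like terms:
(s*9 + 1 + 6*s^3 + s^2*2) + (0 + s*7 - 5*s^2)
= 16*s + s^2*(-3) + 1 + 6*s^3
E) 16*s + s^2*(-3) + 1 + 6*s^3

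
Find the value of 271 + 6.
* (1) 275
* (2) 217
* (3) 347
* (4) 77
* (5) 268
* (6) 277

271 + 6 = 277
6) 277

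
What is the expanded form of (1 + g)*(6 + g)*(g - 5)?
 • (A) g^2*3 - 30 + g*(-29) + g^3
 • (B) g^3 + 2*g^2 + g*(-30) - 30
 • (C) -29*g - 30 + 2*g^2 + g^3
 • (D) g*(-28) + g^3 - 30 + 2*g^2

Expanding (1 + g)*(6 + g)*(g - 5):
= -29*g - 30 + 2*g^2 + g^3
C) -29*g - 30 + 2*g^2 + g^3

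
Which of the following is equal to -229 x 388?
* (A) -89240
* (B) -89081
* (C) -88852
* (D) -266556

-229 * 388 = -88852
C) -88852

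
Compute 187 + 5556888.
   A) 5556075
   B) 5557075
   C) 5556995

187 + 5556888 = 5557075
B) 5557075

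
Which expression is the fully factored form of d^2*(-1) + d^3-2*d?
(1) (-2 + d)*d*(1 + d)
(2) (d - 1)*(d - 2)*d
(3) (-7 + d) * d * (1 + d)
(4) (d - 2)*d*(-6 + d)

We need to factor d^2*(-1) + d^3-2*d.
The factored form is (-2 + d)*d*(1 + d).
1) (-2 + d)*d*(1 + d)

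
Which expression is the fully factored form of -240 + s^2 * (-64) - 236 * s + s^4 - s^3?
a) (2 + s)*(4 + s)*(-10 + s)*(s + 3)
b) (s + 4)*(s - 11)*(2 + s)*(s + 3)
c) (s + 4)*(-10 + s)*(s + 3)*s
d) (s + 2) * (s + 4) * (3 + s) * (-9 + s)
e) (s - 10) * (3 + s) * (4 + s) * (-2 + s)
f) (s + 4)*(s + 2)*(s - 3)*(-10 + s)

We need to factor -240 + s^2 * (-64) - 236 * s + s^4 - s^3.
The factored form is (2 + s)*(4 + s)*(-10 + s)*(s + 3).
a) (2 + s)*(4 + s)*(-10 + s)*(s + 3)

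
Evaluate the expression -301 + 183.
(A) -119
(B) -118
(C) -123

-301 + 183 = -118
B) -118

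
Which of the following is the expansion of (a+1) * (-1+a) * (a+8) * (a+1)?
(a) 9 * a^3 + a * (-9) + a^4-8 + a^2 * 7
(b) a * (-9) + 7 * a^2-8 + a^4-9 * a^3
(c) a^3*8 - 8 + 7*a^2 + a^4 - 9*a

Expanding (a+1) * (-1+a) * (a+8) * (a+1):
= 9 * a^3 + a * (-9) + a^4-8 + a^2 * 7
a) 9 * a^3 + a * (-9) + a^4-8 + a^2 * 7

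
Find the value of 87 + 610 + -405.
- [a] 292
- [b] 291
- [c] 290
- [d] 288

First: 87 + 610 = 697
Then: 697 + -405 = 292
a) 292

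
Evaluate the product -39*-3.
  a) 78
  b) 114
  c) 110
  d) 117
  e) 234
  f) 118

-39 * -3 = 117
d) 117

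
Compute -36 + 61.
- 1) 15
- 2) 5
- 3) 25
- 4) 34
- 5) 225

-36 + 61 = 25
3) 25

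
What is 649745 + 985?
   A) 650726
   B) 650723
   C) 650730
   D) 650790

649745 + 985 = 650730
C) 650730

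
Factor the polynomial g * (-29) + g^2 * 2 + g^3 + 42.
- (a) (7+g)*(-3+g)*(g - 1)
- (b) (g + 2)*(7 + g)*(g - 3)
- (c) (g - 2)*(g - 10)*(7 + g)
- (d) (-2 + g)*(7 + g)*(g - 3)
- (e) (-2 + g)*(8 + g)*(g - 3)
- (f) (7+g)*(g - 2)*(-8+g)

We need to factor g * (-29) + g^2 * 2 + g^3 + 42.
The factored form is (-2 + g)*(7 + g)*(g - 3).
d) (-2 + g)*(7 + g)*(g - 3)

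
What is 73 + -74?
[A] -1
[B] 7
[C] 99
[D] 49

73 + -74 = -1
A) -1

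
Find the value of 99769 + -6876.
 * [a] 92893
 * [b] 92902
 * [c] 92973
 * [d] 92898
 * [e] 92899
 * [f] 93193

99769 + -6876 = 92893
a) 92893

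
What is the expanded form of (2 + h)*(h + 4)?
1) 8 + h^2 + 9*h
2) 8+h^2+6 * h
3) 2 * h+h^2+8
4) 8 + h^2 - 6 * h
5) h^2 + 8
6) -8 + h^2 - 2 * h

Expanding (2 + h)*(h + 4):
= 8+h^2+6 * h
2) 8+h^2+6 * h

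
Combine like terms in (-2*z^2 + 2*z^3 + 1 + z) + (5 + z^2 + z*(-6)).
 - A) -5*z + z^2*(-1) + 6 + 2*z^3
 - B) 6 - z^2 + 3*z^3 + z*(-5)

Adding the polynomials and combining like terms:
(-2*z^2 + 2*z^3 + 1 + z) + (5 + z^2 + z*(-6))
= -5*z + z^2*(-1) + 6 + 2*z^3
A) -5*z + z^2*(-1) + 6 + 2*z^3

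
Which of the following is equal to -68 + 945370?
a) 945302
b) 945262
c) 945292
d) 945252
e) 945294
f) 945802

-68 + 945370 = 945302
a) 945302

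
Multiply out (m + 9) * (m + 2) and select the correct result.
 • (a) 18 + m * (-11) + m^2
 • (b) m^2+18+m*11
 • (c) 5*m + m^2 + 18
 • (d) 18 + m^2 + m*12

Expanding (m + 9) * (m + 2):
= m^2+18+m*11
b) m^2+18+m*11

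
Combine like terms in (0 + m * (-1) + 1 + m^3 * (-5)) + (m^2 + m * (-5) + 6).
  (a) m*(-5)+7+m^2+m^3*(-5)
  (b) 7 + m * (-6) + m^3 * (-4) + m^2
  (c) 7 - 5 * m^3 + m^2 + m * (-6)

Adding the polynomials and combining like terms:
(0 + m*(-1) + 1 + m^3*(-5)) + (m^2 + m*(-5) + 6)
= 7 - 5 * m^3 + m^2 + m * (-6)
c) 7 - 5 * m^3 + m^2 + m * (-6)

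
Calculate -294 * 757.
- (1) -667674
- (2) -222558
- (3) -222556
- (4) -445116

-294 * 757 = -222558
2) -222558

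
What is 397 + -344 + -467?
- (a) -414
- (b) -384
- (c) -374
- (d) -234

First: 397 + -344 = 53
Then: 53 + -467 = -414
a) -414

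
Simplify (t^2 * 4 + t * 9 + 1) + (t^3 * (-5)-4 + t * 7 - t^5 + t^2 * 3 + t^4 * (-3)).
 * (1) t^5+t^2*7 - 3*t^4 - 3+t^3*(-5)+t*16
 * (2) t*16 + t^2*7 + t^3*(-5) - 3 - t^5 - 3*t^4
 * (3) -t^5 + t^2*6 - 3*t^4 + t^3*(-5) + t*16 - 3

Adding the polynomials and combining like terms:
(t^2*4 + t*9 + 1) + (t^3*(-5) - 4 + t*7 - t^5 + t^2*3 + t^4*(-3))
= t*16 + t^2*7 + t^3*(-5) - 3 - t^5 - 3*t^4
2) t*16 + t^2*7 + t^3*(-5) - 3 - t^5 - 3*t^4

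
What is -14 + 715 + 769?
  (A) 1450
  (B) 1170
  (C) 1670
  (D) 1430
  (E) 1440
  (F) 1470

First: -14 + 715 = 701
Then: 701 + 769 = 1470
F) 1470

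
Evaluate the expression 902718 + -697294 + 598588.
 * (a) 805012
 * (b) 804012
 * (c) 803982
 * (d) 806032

First: 902718 + -697294 = 205424
Then: 205424 + 598588 = 804012
b) 804012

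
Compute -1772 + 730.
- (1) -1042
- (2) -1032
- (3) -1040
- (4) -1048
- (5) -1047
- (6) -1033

-1772 + 730 = -1042
1) -1042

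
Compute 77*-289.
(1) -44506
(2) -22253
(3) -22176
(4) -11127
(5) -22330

77 * -289 = -22253
2) -22253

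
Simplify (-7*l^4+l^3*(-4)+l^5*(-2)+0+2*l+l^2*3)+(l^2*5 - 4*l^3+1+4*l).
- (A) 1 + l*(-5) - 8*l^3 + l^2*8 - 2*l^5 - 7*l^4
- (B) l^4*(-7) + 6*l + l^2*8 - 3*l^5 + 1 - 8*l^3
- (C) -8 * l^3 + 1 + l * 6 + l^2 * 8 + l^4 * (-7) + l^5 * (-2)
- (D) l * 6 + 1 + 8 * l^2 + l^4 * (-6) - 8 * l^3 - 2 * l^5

Adding the polynomials and combining like terms:
(-7*l^4 + l^3*(-4) + l^5*(-2) + 0 + 2*l + l^2*3) + (l^2*5 - 4*l^3 + 1 + 4*l)
= -8 * l^3 + 1 + l * 6 + l^2 * 8 + l^4 * (-7) + l^5 * (-2)
C) -8 * l^3 + 1 + l * 6 + l^2 * 8 + l^4 * (-7) + l^5 * (-2)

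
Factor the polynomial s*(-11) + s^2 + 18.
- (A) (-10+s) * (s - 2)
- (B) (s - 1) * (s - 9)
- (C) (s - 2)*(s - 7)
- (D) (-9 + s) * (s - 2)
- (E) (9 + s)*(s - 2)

We need to factor s*(-11) + s^2 + 18.
The factored form is (-9 + s) * (s - 2).
D) (-9 + s) * (s - 2)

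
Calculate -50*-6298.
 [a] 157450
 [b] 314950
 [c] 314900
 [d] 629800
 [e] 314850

-50 * -6298 = 314900
c) 314900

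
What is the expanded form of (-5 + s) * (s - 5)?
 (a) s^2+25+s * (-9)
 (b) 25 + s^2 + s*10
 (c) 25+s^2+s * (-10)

Expanding (-5 + s) * (s - 5):
= 25+s^2+s * (-10)
c) 25+s^2+s * (-10)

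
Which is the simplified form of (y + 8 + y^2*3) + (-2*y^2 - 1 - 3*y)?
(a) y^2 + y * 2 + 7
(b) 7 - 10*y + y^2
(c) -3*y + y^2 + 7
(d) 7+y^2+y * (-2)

Adding the polynomials and combining like terms:
(y + 8 + y^2*3) + (-2*y^2 - 1 - 3*y)
= 7+y^2+y * (-2)
d) 7+y^2+y * (-2)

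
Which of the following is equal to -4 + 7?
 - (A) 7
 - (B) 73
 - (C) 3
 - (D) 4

-4 + 7 = 3
C) 3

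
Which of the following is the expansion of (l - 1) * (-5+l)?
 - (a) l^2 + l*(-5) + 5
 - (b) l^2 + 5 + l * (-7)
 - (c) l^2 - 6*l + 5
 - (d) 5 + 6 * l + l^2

Expanding (l - 1) * (-5+l):
= l^2 - 6*l + 5
c) l^2 - 6*l + 5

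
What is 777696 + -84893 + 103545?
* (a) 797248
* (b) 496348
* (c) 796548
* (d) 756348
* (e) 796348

First: 777696 + -84893 = 692803
Then: 692803 + 103545 = 796348
e) 796348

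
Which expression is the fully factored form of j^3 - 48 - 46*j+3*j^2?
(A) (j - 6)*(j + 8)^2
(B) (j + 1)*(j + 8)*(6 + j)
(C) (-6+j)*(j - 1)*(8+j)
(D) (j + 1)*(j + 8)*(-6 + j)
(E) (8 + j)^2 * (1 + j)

We need to factor j^3 - 48 - 46*j+3*j^2.
The factored form is (j + 1)*(j + 8)*(-6 + j).
D) (j + 1)*(j + 8)*(-6 + j)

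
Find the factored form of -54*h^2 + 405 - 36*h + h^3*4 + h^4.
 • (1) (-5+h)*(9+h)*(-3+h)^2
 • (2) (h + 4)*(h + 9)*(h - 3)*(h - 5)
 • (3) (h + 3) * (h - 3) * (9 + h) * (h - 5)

We need to factor -54*h^2 + 405 - 36*h + h^3*4 + h^4.
The factored form is (h + 3) * (h - 3) * (9 + h) * (h - 5).
3) (h + 3) * (h - 3) * (9 + h) * (h - 5)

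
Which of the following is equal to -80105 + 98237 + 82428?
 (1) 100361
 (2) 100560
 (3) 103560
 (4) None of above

First: -80105 + 98237 = 18132
Then: 18132 + 82428 = 100560
2) 100560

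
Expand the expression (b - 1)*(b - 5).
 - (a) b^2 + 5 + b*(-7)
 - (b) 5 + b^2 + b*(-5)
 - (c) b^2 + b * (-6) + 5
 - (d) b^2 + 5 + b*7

Expanding (b - 1)*(b - 5):
= b^2 + b * (-6) + 5
c) b^2 + b * (-6) + 5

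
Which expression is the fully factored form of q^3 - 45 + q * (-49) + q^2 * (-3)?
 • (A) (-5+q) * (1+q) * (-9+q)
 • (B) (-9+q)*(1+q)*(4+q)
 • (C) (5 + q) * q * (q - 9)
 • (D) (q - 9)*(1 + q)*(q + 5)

We need to factor q^3 - 45 + q * (-49) + q^2 * (-3).
The factored form is (q - 9)*(1 + q)*(q + 5).
D) (q - 9)*(1 + q)*(q + 5)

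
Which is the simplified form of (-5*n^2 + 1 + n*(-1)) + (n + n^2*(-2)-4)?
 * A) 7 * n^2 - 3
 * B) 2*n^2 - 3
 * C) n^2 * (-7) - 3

Adding the polynomials and combining like terms:
(-5*n^2 + 1 + n*(-1)) + (n + n^2*(-2) - 4)
= n^2 * (-7) - 3
C) n^2 * (-7) - 3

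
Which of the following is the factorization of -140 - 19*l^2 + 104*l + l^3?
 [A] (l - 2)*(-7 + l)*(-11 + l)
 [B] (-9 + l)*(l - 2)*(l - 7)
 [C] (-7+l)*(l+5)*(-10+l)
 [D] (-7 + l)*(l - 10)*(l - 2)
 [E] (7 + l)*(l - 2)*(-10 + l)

We need to factor -140 - 19*l^2 + 104*l + l^3.
The factored form is (-7 + l)*(l - 10)*(l - 2).
D) (-7 + l)*(l - 10)*(l - 2)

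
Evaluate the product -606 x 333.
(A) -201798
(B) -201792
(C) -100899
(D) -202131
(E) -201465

-606 * 333 = -201798
A) -201798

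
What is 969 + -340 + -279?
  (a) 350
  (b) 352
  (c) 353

First: 969 + -340 = 629
Then: 629 + -279 = 350
a) 350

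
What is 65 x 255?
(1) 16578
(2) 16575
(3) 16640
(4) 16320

65 * 255 = 16575
2) 16575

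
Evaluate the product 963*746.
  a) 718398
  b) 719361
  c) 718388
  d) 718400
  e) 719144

963 * 746 = 718398
a) 718398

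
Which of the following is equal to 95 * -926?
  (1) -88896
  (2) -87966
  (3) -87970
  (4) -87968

95 * -926 = -87970
3) -87970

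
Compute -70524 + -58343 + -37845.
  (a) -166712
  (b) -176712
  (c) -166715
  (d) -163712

First: -70524 + -58343 = -128867
Then: -128867 + -37845 = -166712
a) -166712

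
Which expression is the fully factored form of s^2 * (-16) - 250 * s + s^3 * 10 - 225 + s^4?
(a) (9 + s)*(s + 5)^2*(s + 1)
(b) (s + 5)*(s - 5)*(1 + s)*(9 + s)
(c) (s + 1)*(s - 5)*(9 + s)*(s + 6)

We need to factor s^2 * (-16) - 250 * s + s^3 * 10 - 225 + s^4.
The factored form is (s + 5)*(s - 5)*(1 + s)*(9 + s).
b) (s + 5)*(s - 5)*(1 + s)*(9 + s)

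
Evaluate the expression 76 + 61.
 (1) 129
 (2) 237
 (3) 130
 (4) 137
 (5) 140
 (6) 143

76 + 61 = 137
4) 137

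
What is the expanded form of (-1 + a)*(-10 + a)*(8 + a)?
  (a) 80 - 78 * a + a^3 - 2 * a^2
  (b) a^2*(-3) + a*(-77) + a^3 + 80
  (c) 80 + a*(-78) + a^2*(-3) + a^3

Expanding (-1 + a)*(-10 + a)*(8 + a):
= 80 + a*(-78) + a^2*(-3) + a^3
c) 80 + a*(-78) + a^2*(-3) + a^3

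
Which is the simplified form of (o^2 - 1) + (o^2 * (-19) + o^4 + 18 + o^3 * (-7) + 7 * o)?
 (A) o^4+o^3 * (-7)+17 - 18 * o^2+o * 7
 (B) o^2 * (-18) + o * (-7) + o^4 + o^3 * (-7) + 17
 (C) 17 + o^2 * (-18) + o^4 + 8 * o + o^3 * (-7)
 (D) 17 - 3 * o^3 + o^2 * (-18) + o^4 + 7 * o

Adding the polynomials and combining like terms:
(o^2 - 1) + (o^2*(-19) + o^4 + 18 + o^3*(-7) + 7*o)
= o^4+o^3 * (-7)+17 - 18 * o^2+o * 7
A) o^4+o^3 * (-7)+17 - 18 * o^2+o * 7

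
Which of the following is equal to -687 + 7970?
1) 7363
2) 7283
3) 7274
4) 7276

-687 + 7970 = 7283
2) 7283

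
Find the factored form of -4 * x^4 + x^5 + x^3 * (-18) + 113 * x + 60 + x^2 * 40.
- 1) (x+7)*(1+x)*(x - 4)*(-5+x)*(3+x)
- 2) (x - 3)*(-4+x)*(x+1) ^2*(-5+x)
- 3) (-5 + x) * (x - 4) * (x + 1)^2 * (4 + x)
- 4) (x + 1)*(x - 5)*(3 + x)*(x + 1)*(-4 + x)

We need to factor -4 * x^4 + x^5 + x^3 * (-18) + 113 * x + 60 + x^2 * 40.
The factored form is (x + 1)*(x - 5)*(3 + x)*(x + 1)*(-4 + x).
4) (x + 1)*(x - 5)*(3 + x)*(x + 1)*(-4 + x)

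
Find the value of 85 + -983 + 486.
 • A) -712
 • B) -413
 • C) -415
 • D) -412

First: 85 + -983 = -898
Then: -898 + 486 = -412
D) -412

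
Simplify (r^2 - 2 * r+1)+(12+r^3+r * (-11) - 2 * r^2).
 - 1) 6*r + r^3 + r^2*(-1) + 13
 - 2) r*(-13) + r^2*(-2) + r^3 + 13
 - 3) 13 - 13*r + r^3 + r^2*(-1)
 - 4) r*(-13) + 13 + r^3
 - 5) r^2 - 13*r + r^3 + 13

Adding the polynomials and combining like terms:
(r^2 - 2*r + 1) + (12 + r^3 + r*(-11) - 2*r^2)
= 13 - 13*r + r^3 + r^2*(-1)
3) 13 - 13*r + r^3 + r^2*(-1)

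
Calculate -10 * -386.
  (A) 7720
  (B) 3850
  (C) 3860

-10 * -386 = 3860
C) 3860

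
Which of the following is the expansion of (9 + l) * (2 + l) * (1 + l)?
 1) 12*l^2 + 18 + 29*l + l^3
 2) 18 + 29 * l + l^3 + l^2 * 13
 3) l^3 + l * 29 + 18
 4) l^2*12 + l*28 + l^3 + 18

Expanding (9 + l) * (2 + l) * (1 + l):
= 12*l^2 + 18 + 29*l + l^3
1) 12*l^2 + 18 + 29*l + l^3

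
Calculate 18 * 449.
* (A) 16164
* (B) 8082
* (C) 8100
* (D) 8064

18 * 449 = 8082
B) 8082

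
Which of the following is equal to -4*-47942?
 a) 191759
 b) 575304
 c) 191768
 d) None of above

-4 * -47942 = 191768
c) 191768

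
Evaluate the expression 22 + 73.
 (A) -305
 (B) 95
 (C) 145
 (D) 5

22 + 73 = 95
B) 95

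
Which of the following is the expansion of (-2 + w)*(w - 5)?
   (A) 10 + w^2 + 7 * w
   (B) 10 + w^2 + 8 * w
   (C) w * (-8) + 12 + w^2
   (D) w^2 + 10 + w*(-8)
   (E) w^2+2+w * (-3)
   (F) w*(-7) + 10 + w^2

Expanding (-2 + w)*(w - 5):
= w*(-7) + 10 + w^2
F) w*(-7) + 10 + w^2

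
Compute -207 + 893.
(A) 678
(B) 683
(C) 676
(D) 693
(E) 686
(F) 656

-207 + 893 = 686
E) 686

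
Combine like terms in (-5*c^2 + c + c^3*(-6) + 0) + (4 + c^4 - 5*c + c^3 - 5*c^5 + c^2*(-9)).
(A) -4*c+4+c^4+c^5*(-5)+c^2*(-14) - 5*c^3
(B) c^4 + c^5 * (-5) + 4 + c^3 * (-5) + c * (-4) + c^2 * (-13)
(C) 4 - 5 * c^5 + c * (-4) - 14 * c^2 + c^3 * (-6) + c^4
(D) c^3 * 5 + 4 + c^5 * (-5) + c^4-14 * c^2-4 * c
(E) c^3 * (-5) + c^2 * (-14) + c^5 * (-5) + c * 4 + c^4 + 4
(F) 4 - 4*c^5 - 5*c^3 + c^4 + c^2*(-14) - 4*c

Adding the polynomials and combining like terms:
(-5*c^2 + c + c^3*(-6) + 0) + (4 + c^4 - 5*c + c^3 - 5*c^5 + c^2*(-9))
= -4*c+4+c^4+c^5*(-5)+c^2*(-14) - 5*c^3
A) -4*c+4+c^4+c^5*(-5)+c^2*(-14) - 5*c^3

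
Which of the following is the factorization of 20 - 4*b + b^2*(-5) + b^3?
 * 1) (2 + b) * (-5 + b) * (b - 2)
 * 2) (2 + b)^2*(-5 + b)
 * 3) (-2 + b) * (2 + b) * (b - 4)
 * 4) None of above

We need to factor 20 - 4*b + b^2*(-5) + b^3.
The factored form is (2 + b) * (-5 + b) * (b - 2).
1) (2 + b) * (-5 + b) * (b - 2)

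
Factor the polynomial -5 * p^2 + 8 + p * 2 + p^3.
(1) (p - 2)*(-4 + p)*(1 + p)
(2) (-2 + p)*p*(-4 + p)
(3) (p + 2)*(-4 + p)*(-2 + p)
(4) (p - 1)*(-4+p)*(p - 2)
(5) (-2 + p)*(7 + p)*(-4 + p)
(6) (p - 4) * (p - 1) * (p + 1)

We need to factor -5 * p^2 + 8 + p * 2 + p^3.
The factored form is (p - 2)*(-4 + p)*(1 + p).
1) (p - 2)*(-4 + p)*(1 + p)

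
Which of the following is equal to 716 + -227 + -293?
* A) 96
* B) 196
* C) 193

First: 716 + -227 = 489
Then: 489 + -293 = 196
B) 196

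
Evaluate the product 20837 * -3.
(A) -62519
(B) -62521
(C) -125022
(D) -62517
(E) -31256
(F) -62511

20837 * -3 = -62511
F) -62511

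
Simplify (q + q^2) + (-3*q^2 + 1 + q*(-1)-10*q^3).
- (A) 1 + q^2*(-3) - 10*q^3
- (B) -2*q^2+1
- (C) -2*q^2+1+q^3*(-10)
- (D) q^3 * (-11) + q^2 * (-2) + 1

Adding the polynomials and combining like terms:
(q + q^2) + (-3*q^2 + 1 + q*(-1) - 10*q^3)
= -2*q^2+1+q^3*(-10)
C) -2*q^2+1+q^3*(-10)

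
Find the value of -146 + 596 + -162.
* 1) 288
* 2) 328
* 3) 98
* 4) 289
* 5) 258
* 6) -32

First: -146 + 596 = 450
Then: 450 + -162 = 288
1) 288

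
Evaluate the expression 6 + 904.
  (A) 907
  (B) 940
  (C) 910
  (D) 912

6 + 904 = 910
C) 910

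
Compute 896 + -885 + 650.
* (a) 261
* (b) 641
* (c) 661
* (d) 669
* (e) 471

First: 896 + -885 = 11
Then: 11 + 650 = 661
c) 661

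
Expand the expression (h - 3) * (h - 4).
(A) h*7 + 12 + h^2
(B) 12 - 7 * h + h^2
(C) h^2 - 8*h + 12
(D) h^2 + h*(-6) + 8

Expanding (h - 3) * (h - 4):
= 12 - 7 * h + h^2
B) 12 - 7 * h + h^2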